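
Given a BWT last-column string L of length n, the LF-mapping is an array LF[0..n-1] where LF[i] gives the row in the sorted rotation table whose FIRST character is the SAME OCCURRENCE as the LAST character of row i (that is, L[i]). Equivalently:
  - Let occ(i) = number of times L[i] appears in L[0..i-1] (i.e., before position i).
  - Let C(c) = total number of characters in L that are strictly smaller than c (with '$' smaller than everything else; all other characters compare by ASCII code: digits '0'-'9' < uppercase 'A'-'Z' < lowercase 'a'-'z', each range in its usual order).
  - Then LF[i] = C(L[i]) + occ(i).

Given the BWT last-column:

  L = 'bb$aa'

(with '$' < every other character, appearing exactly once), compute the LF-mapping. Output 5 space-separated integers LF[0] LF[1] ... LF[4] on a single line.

Char counts: '$':1, 'a':2, 'b':2
C (first-col start): C('$')=0, C('a')=1, C('b')=3
L[0]='b': occ=0, LF[0]=C('b')+0=3+0=3
L[1]='b': occ=1, LF[1]=C('b')+1=3+1=4
L[2]='$': occ=0, LF[2]=C('$')+0=0+0=0
L[3]='a': occ=0, LF[3]=C('a')+0=1+0=1
L[4]='a': occ=1, LF[4]=C('a')+1=1+1=2

Answer: 3 4 0 1 2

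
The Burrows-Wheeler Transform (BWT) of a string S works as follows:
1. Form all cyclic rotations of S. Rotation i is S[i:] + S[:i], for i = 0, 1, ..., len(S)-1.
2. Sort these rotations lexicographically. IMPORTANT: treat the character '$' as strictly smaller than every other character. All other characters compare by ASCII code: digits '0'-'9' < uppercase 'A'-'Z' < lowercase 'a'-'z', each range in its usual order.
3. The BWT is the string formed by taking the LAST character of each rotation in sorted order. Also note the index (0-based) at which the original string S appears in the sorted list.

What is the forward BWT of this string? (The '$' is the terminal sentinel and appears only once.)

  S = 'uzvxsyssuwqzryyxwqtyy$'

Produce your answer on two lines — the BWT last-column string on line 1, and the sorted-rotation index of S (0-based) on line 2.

Answer: ywwzysxqs$zxuvyysytrqu
9

Derivation:
All 22 rotations (rotation i = S[i:]+S[:i]):
  rot[0] = uzvxsyssuwqzryyxwqtyy$
  rot[1] = zvxsyssuwqzryyxwqtyy$u
  rot[2] = vxsyssuwqzryyxwqtyy$uz
  rot[3] = xsyssuwqzryyxwqtyy$uzv
  rot[4] = syssuwqzryyxwqtyy$uzvx
  rot[5] = yssuwqzryyxwqtyy$uzvxs
  rot[6] = ssuwqzryyxwqtyy$uzvxsy
  rot[7] = suwqzryyxwqtyy$uzvxsys
  rot[8] = uwqzryyxwqtyy$uzvxsyss
  rot[9] = wqzryyxwqtyy$uzvxsyssu
  rot[10] = qzryyxwqtyy$uzvxsyssuw
  rot[11] = zryyxwqtyy$uzvxsyssuwq
  rot[12] = ryyxwqtyy$uzvxsyssuwqz
  rot[13] = yyxwqtyy$uzvxsyssuwqzr
  rot[14] = yxwqtyy$uzvxsyssuwqzry
  rot[15] = xwqtyy$uzvxsyssuwqzryy
  rot[16] = wqtyy$uzvxsyssuwqzryyx
  rot[17] = qtyy$uzvxsyssuwqzryyxw
  rot[18] = tyy$uzvxsyssuwqzryyxwq
  rot[19] = yy$uzvxsyssuwqzryyxwqt
  rot[20] = y$uzvxsyssuwqzryyxwqty
  rot[21] = $uzvxsyssuwqzryyxwqtyy
Sorted (with $ < everything):
  sorted[0] = $uzvxsyssuwqzryyxwqtyy  (last char: 'y')
  sorted[1] = qtyy$uzvxsyssuwqzryyxw  (last char: 'w')
  sorted[2] = qzryyxwqtyy$uzvxsyssuw  (last char: 'w')
  sorted[3] = ryyxwqtyy$uzvxsyssuwqz  (last char: 'z')
  sorted[4] = ssuwqzryyxwqtyy$uzvxsy  (last char: 'y')
  sorted[5] = suwqzryyxwqtyy$uzvxsys  (last char: 's')
  sorted[6] = syssuwqzryyxwqtyy$uzvx  (last char: 'x')
  sorted[7] = tyy$uzvxsyssuwqzryyxwq  (last char: 'q')
  sorted[8] = uwqzryyxwqtyy$uzvxsyss  (last char: 's')
  sorted[9] = uzvxsyssuwqzryyxwqtyy$  (last char: '$')
  sorted[10] = vxsyssuwqzryyxwqtyy$uz  (last char: 'z')
  sorted[11] = wqtyy$uzvxsyssuwqzryyx  (last char: 'x')
  sorted[12] = wqzryyxwqtyy$uzvxsyssu  (last char: 'u')
  sorted[13] = xsyssuwqzryyxwqtyy$uzv  (last char: 'v')
  sorted[14] = xwqtyy$uzvxsyssuwqzryy  (last char: 'y')
  sorted[15] = y$uzvxsyssuwqzryyxwqty  (last char: 'y')
  sorted[16] = yssuwqzryyxwqtyy$uzvxs  (last char: 's')
  sorted[17] = yxwqtyy$uzvxsyssuwqzry  (last char: 'y')
  sorted[18] = yy$uzvxsyssuwqzryyxwqt  (last char: 't')
  sorted[19] = yyxwqtyy$uzvxsyssuwqzr  (last char: 'r')
  sorted[20] = zryyxwqtyy$uzvxsyssuwq  (last char: 'q')
  sorted[21] = zvxsyssuwqzryyxwqtyy$u  (last char: 'u')
Last column: ywwzysxqs$zxuvyysytrqu
Original string S is at sorted index 9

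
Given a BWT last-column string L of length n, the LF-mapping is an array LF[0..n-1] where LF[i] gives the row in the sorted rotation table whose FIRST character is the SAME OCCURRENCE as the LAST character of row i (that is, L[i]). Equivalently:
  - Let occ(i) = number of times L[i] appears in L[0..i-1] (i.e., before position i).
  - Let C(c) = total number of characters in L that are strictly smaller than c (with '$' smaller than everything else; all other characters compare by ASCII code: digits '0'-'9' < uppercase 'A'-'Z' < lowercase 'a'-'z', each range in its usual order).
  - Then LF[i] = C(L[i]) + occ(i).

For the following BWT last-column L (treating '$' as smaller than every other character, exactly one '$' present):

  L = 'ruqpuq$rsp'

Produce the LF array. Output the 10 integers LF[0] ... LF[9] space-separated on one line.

Answer: 5 8 3 1 9 4 0 6 7 2

Derivation:
Char counts: '$':1, 'p':2, 'q':2, 'r':2, 's':1, 'u':2
C (first-col start): C('$')=0, C('p')=1, C('q')=3, C('r')=5, C('s')=7, C('u')=8
L[0]='r': occ=0, LF[0]=C('r')+0=5+0=5
L[1]='u': occ=0, LF[1]=C('u')+0=8+0=8
L[2]='q': occ=0, LF[2]=C('q')+0=3+0=3
L[3]='p': occ=0, LF[3]=C('p')+0=1+0=1
L[4]='u': occ=1, LF[4]=C('u')+1=8+1=9
L[5]='q': occ=1, LF[5]=C('q')+1=3+1=4
L[6]='$': occ=0, LF[6]=C('$')+0=0+0=0
L[7]='r': occ=1, LF[7]=C('r')+1=5+1=6
L[8]='s': occ=0, LF[8]=C('s')+0=7+0=7
L[9]='p': occ=1, LF[9]=C('p')+1=1+1=2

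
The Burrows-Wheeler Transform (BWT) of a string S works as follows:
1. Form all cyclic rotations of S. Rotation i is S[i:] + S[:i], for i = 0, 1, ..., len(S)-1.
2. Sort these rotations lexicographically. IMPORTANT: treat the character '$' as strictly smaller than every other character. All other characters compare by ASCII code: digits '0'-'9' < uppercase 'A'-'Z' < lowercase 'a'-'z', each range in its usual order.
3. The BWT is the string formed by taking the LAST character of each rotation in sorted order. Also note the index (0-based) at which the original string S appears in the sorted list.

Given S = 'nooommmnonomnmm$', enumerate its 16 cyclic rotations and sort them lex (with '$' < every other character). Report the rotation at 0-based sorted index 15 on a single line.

Answer: ooommmnonomnmm$n

Derivation:
All 16 rotations (rotation i = S[i:]+S[:i]):
  rot[0] = nooommmnonomnmm$
  rot[1] = ooommmnonomnmm$n
  rot[2] = oommmnonomnmm$no
  rot[3] = ommmnonomnmm$noo
  rot[4] = mmmnonomnmm$nooo
  rot[5] = mmnonomnmm$nooom
  rot[6] = mnonomnmm$nooomm
  rot[7] = nonomnmm$nooommm
  rot[8] = onomnmm$nooommmn
  rot[9] = nomnmm$nooommmno
  rot[10] = omnmm$nooommmnon
  rot[11] = mnmm$nooommmnono
  rot[12] = nmm$nooommmnonom
  rot[13] = mm$nooommmnonomn
  rot[14] = m$nooommmnonomnm
  rot[15] = $nooommmnonomnmm
Sorted (with $ < everything):
  sorted[0] = $nooommmnonomnmm
  sorted[1] = m$nooommmnonomnm
  sorted[2] = mm$nooommmnonomn
  sorted[3] = mmmnonomnmm$nooo
  sorted[4] = mmnonomnmm$nooom
  sorted[5] = mnmm$nooommmnono
  sorted[6] = mnonomnmm$nooomm
  sorted[7] = nmm$nooommmnonom
  sorted[8] = nomnmm$nooommmno
  sorted[9] = nonomnmm$nooommm
  sorted[10] = nooommmnonomnmm$
  sorted[11] = ommmnonomnmm$noo
  sorted[12] = omnmm$nooommmnon
  sorted[13] = onomnmm$nooommmn
  sorted[14] = oommmnonomnmm$no
  sorted[15] = ooommmnonomnmm$n
sorted[15] = ooommmnonomnmm$n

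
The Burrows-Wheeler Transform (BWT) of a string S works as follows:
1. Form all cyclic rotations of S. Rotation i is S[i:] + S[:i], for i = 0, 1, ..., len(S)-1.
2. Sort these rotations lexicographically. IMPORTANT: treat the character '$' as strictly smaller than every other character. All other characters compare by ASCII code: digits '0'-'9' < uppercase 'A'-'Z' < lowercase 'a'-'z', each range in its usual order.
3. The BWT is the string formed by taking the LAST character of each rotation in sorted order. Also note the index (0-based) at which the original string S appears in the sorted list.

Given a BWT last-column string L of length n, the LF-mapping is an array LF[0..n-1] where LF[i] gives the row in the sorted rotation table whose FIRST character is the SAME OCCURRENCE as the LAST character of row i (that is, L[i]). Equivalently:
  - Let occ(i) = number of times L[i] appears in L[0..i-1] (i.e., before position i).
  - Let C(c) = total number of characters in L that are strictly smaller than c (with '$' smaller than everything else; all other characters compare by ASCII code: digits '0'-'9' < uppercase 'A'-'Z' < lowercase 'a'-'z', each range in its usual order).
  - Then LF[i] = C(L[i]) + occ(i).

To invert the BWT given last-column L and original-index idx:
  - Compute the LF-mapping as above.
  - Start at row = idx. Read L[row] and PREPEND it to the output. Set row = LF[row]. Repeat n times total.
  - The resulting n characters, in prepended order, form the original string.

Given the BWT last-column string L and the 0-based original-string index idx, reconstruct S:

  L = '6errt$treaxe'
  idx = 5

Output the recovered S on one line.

Answer: extraterre6$

Derivation:
LF mapping: 1 3 6 7 9 0 10 8 4 2 11 5
Walk LF starting at row 5, prepending L[row]:
  step 1: row=5, L[5]='$', prepend. Next row=LF[5]=0
  step 2: row=0, L[0]='6', prepend. Next row=LF[0]=1
  step 3: row=1, L[1]='e', prepend. Next row=LF[1]=3
  step 4: row=3, L[3]='r', prepend. Next row=LF[3]=7
  step 5: row=7, L[7]='r', prepend. Next row=LF[7]=8
  step 6: row=8, L[8]='e', prepend. Next row=LF[8]=4
  step 7: row=4, L[4]='t', prepend. Next row=LF[4]=9
  step 8: row=9, L[9]='a', prepend. Next row=LF[9]=2
  step 9: row=2, L[2]='r', prepend. Next row=LF[2]=6
  step 10: row=6, L[6]='t', prepend. Next row=LF[6]=10
  step 11: row=10, L[10]='x', prepend. Next row=LF[10]=11
  step 12: row=11, L[11]='e', prepend. Next row=LF[11]=5
Reversed output: extraterre6$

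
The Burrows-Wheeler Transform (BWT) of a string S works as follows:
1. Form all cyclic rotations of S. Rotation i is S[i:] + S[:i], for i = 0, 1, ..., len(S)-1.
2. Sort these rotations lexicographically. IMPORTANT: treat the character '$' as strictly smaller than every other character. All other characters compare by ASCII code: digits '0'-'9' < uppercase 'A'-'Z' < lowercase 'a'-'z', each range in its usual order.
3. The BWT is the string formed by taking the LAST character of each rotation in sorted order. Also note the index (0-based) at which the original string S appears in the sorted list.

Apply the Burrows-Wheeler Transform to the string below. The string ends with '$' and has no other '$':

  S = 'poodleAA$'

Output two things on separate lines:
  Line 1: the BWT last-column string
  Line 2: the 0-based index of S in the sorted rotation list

All 9 rotations (rotation i = S[i:]+S[:i]):
  rot[0] = poodleAA$
  rot[1] = oodleAA$p
  rot[2] = odleAA$po
  rot[3] = dleAA$poo
  rot[4] = leAA$pood
  rot[5] = eAA$poodl
  rot[6] = AA$poodle
  rot[7] = A$poodleA
  rot[8] = $poodleAA
Sorted (with $ < everything):
  sorted[0] = $poodleAA  (last char: 'A')
  sorted[1] = A$poodleA  (last char: 'A')
  sorted[2] = AA$poodle  (last char: 'e')
  sorted[3] = dleAA$poo  (last char: 'o')
  sorted[4] = eAA$poodl  (last char: 'l')
  sorted[5] = leAA$pood  (last char: 'd')
  sorted[6] = odleAA$po  (last char: 'o')
  sorted[7] = oodleAA$p  (last char: 'p')
  sorted[8] = poodleAA$  (last char: '$')
Last column: AAeoldop$
Original string S is at sorted index 8

Answer: AAeoldop$
8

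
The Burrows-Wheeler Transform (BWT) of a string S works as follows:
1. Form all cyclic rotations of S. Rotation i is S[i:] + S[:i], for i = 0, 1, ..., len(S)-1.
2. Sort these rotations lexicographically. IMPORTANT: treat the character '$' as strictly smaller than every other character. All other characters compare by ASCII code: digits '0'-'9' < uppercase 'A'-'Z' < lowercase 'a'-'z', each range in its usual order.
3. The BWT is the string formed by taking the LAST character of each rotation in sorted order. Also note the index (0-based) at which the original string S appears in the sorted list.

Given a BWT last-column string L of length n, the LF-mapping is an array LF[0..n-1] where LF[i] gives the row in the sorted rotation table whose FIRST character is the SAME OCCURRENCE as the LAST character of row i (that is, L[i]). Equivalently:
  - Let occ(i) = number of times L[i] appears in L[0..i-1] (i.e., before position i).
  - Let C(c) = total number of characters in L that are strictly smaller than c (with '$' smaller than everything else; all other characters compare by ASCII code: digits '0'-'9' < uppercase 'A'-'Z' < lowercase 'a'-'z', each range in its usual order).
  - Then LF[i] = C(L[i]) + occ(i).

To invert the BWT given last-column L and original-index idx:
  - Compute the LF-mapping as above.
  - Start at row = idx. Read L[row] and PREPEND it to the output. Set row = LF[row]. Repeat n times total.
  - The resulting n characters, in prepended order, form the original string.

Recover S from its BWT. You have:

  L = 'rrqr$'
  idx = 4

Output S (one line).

LF mapping: 2 3 1 4 0
Walk LF starting at row 4, prepending L[row]:
  step 1: row=4, L[4]='$', prepend. Next row=LF[4]=0
  step 2: row=0, L[0]='r', prepend. Next row=LF[0]=2
  step 3: row=2, L[2]='q', prepend. Next row=LF[2]=1
  step 4: row=1, L[1]='r', prepend. Next row=LF[1]=3
  step 5: row=3, L[3]='r', prepend. Next row=LF[3]=4
Reversed output: rrqr$

Answer: rrqr$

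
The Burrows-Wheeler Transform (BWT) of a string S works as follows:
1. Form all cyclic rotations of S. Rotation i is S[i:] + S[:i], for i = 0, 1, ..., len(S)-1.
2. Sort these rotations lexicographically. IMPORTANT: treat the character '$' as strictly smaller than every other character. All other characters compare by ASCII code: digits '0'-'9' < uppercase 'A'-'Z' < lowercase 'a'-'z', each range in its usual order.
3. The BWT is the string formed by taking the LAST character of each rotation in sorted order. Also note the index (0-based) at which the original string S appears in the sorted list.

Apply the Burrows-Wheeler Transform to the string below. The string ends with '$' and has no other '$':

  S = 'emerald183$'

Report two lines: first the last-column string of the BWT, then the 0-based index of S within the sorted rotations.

Answer: 3d81rl$maee
6

Derivation:
All 11 rotations (rotation i = S[i:]+S[:i]):
  rot[0] = emerald183$
  rot[1] = merald183$e
  rot[2] = erald183$em
  rot[3] = rald183$eme
  rot[4] = ald183$emer
  rot[5] = ld183$emera
  rot[6] = d183$emeral
  rot[7] = 183$emerald
  rot[8] = 83$emerald1
  rot[9] = 3$emerald18
  rot[10] = $emerald183
Sorted (with $ < everything):
  sorted[0] = $emerald183  (last char: '3')
  sorted[1] = 183$emerald  (last char: 'd')
  sorted[2] = 3$emerald18  (last char: '8')
  sorted[3] = 83$emerald1  (last char: '1')
  sorted[4] = ald183$emer  (last char: 'r')
  sorted[5] = d183$emeral  (last char: 'l')
  sorted[6] = emerald183$  (last char: '$')
  sorted[7] = erald183$em  (last char: 'm')
  sorted[8] = ld183$emera  (last char: 'a')
  sorted[9] = merald183$e  (last char: 'e')
  sorted[10] = rald183$eme  (last char: 'e')
Last column: 3d81rl$maee
Original string S is at sorted index 6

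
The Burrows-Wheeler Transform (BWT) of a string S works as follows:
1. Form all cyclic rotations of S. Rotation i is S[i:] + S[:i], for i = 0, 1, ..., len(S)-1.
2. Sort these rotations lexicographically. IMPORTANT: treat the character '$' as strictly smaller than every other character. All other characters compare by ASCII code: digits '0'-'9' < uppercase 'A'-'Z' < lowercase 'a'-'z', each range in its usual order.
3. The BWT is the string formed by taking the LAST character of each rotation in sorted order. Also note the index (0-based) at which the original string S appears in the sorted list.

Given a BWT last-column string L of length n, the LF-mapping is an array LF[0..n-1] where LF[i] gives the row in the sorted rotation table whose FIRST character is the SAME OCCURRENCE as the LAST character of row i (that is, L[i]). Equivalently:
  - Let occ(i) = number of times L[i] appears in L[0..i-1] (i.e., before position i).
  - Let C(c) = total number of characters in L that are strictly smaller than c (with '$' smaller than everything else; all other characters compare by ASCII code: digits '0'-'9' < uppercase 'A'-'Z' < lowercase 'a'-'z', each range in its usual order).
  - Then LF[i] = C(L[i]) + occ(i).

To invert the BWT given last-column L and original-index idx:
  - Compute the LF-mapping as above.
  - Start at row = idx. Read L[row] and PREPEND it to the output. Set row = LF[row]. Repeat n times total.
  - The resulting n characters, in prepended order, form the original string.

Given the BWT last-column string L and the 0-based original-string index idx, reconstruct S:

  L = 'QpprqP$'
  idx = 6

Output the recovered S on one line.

LF mapping: 2 3 4 6 5 1 0
Walk LF starting at row 6, prepending L[row]:
  step 1: row=6, L[6]='$', prepend. Next row=LF[6]=0
  step 2: row=0, L[0]='Q', prepend. Next row=LF[0]=2
  step 3: row=2, L[2]='p', prepend. Next row=LF[2]=4
  step 4: row=4, L[4]='q', prepend. Next row=LF[4]=5
  step 5: row=5, L[5]='P', prepend. Next row=LF[5]=1
  step 6: row=1, L[1]='p', prepend. Next row=LF[1]=3
  step 7: row=3, L[3]='r', prepend. Next row=LF[3]=6
Reversed output: rpPqpQ$

Answer: rpPqpQ$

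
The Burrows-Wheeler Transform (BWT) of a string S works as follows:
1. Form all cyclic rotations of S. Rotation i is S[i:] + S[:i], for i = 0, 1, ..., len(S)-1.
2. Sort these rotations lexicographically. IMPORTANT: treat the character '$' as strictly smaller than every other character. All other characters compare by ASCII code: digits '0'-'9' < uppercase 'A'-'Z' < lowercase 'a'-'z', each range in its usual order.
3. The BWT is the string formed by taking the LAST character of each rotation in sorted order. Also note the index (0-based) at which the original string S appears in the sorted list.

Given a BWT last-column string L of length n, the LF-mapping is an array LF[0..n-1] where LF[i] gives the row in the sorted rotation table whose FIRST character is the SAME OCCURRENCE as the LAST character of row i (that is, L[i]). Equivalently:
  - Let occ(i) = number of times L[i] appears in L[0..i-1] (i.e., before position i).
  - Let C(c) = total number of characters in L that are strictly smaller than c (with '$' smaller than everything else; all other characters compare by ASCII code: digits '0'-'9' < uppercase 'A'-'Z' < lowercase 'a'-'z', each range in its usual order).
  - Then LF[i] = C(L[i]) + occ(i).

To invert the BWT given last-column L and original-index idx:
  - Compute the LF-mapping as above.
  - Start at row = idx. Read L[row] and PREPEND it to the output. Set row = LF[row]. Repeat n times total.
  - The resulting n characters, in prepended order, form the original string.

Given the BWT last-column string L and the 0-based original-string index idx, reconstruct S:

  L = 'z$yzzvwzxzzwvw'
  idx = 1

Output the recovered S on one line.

LF mapping: 8 0 7 9 10 1 3 11 6 12 13 4 2 5
Walk LF starting at row 1, prepending L[row]:
  step 1: row=1, L[1]='$', prepend. Next row=LF[1]=0
  step 2: row=0, L[0]='z', prepend. Next row=LF[0]=8
  step 3: row=8, L[8]='x', prepend. Next row=LF[8]=6
  step 4: row=6, L[6]='w', prepend. Next row=LF[6]=3
  step 5: row=3, L[3]='z', prepend. Next row=LF[3]=9
  step 6: row=9, L[9]='z', prepend. Next row=LF[9]=12
  step 7: row=12, L[12]='v', prepend. Next row=LF[12]=2
  step 8: row=2, L[2]='y', prepend. Next row=LF[2]=7
  step 9: row=7, L[7]='z', prepend. Next row=LF[7]=11
  step 10: row=11, L[11]='w', prepend. Next row=LF[11]=4
  step 11: row=4, L[4]='z', prepend. Next row=LF[4]=10
  step 12: row=10, L[10]='z', prepend. Next row=LF[10]=13
  step 13: row=13, L[13]='w', prepend. Next row=LF[13]=5
  step 14: row=5, L[5]='v', prepend. Next row=LF[5]=1
Reversed output: vwzzwzyvzzwxz$

Answer: vwzzwzyvzzwxz$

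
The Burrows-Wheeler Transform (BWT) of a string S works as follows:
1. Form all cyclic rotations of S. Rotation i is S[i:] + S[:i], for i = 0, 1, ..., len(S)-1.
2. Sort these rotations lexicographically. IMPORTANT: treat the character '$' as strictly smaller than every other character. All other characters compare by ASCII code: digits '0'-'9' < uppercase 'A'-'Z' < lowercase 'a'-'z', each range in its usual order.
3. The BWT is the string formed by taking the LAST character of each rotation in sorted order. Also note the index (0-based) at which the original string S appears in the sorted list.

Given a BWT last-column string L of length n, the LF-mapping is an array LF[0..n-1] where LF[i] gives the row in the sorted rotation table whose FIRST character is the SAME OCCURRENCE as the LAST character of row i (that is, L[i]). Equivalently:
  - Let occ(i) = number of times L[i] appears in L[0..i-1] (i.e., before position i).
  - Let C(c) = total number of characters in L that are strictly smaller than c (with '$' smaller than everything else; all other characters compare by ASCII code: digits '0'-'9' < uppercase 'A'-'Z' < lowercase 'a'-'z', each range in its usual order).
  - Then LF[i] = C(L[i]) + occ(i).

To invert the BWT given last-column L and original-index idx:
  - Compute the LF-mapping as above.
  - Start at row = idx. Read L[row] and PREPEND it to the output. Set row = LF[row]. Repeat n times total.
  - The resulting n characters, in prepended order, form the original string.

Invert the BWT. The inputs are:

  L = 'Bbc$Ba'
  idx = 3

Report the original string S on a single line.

LF mapping: 1 4 5 0 2 3
Walk LF starting at row 3, prepending L[row]:
  step 1: row=3, L[3]='$', prepend. Next row=LF[3]=0
  step 2: row=0, L[0]='B', prepend. Next row=LF[0]=1
  step 3: row=1, L[1]='b', prepend. Next row=LF[1]=4
  step 4: row=4, L[4]='B', prepend. Next row=LF[4]=2
  step 5: row=2, L[2]='c', prepend. Next row=LF[2]=5
  step 6: row=5, L[5]='a', prepend. Next row=LF[5]=3
Reversed output: acBbB$

Answer: acBbB$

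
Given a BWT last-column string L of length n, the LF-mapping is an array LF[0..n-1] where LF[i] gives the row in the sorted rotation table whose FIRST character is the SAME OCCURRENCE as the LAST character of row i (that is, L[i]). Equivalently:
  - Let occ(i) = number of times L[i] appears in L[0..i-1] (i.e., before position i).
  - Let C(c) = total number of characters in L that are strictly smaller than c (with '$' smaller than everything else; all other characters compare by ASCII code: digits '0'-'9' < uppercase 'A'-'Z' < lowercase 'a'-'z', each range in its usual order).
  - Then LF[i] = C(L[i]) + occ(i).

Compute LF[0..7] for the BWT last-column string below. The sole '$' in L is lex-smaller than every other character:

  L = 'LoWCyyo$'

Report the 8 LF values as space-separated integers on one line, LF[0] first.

Char counts: '$':1, 'C':1, 'L':1, 'W':1, 'o':2, 'y':2
C (first-col start): C('$')=0, C('C')=1, C('L')=2, C('W')=3, C('o')=4, C('y')=6
L[0]='L': occ=0, LF[0]=C('L')+0=2+0=2
L[1]='o': occ=0, LF[1]=C('o')+0=4+0=4
L[2]='W': occ=0, LF[2]=C('W')+0=3+0=3
L[3]='C': occ=0, LF[3]=C('C')+0=1+0=1
L[4]='y': occ=0, LF[4]=C('y')+0=6+0=6
L[5]='y': occ=1, LF[5]=C('y')+1=6+1=7
L[6]='o': occ=1, LF[6]=C('o')+1=4+1=5
L[7]='$': occ=0, LF[7]=C('$')+0=0+0=0

Answer: 2 4 3 1 6 7 5 0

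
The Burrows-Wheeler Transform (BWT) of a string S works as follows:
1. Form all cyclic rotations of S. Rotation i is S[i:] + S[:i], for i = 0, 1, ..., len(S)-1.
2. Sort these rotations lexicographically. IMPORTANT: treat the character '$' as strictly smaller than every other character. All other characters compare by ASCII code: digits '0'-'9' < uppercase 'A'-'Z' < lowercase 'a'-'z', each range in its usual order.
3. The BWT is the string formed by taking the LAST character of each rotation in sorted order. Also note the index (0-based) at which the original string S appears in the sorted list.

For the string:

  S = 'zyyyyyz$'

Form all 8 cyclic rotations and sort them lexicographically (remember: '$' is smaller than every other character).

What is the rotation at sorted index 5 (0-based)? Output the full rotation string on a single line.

Answer: yz$zyyyy

Derivation:
All 8 rotations (rotation i = S[i:]+S[:i]):
  rot[0] = zyyyyyz$
  rot[1] = yyyyyz$z
  rot[2] = yyyyz$zy
  rot[3] = yyyz$zyy
  rot[4] = yyz$zyyy
  rot[5] = yz$zyyyy
  rot[6] = z$zyyyyy
  rot[7] = $zyyyyyz
Sorted (with $ < everything):
  sorted[0] = $zyyyyyz
  sorted[1] = yyyyyz$z
  sorted[2] = yyyyz$zy
  sorted[3] = yyyz$zyy
  sorted[4] = yyz$zyyy
  sorted[5] = yz$zyyyy
  sorted[6] = z$zyyyyy
  sorted[7] = zyyyyyz$
sorted[5] = yz$zyyyy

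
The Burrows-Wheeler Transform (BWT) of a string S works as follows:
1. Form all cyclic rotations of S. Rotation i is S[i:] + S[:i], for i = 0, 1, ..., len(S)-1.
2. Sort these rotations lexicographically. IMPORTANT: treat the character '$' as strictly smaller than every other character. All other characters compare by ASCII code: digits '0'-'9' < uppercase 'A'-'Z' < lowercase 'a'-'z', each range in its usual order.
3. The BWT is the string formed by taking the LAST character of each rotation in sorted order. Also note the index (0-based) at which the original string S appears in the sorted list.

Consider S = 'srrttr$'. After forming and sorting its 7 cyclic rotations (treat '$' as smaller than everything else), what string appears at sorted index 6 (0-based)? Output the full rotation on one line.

All 7 rotations (rotation i = S[i:]+S[:i]):
  rot[0] = srrttr$
  rot[1] = rrttr$s
  rot[2] = rttr$sr
  rot[3] = ttr$srr
  rot[4] = tr$srrt
  rot[5] = r$srrtt
  rot[6] = $srrttr
Sorted (with $ < everything):
  sorted[0] = $srrttr
  sorted[1] = r$srrtt
  sorted[2] = rrttr$s
  sorted[3] = rttr$sr
  sorted[4] = srrttr$
  sorted[5] = tr$srrt
  sorted[6] = ttr$srr
sorted[6] = ttr$srr

Answer: ttr$srr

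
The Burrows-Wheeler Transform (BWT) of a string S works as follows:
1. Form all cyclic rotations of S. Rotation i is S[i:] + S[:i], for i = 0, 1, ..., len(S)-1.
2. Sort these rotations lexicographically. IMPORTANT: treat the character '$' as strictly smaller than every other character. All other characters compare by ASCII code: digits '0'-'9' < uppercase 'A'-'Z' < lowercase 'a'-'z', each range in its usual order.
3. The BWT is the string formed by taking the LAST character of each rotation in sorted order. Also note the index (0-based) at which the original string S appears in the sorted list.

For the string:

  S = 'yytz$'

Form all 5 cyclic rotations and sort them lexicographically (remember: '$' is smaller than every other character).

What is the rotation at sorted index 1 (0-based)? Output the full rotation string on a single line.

Answer: tz$yy

Derivation:
All 5 rotations (rotation i = S[i:]+S[:i]):
  rot[0] = yytz$
  rot[1] = ytz$y
  rot[2] = tz$yy
  rot[3] = z$yyt
  rot[4] = $yytz
Sorted (with $ < everything):
  sorted[0] = $yytz
  sorted[1] = tz$yy
  sorted[2] = ytz$y
  sorted[3] = yytz$
  sorted[4] = z$yyt
sorted[1] = tz$yy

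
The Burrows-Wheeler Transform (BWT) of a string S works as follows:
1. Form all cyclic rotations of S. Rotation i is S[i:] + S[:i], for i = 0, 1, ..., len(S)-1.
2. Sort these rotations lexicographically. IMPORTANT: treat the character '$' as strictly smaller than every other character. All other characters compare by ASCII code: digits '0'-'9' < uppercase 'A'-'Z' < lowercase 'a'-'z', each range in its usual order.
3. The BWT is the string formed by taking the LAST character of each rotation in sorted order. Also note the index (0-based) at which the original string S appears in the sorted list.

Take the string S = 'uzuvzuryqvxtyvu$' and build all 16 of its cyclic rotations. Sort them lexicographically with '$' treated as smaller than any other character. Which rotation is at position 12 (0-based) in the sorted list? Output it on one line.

All 16 rotations (rotation i = S[i:]+S[:i]):
  rot[0] = uzuvzuryqvxtyvu$
  rot[1] = zuvzuryqvxtyvu$u
  rot[2] = uvzuryqvxtyvu$uz
  rot[3] = vzuryqvxtyvu$uzu
  rot[4] = zuryqvxtyvu$uzuv
  rot[5] = uryqvxtyvu$uzuvz
  rot[6] = ryqvxtyvu$uzuvzu
  rot[7] = yqvxtyvu$uzuvzur
  rot[8] = qvxtyvu$uzuvzury
  rot[9] = vxtyvu$uzuvzuryq
  rot[10] = xtyvu$uzuvzuryqv
  rot[11] = tyvu$uzuvzuryqvx
  rot[12] = yvu$uzuvzuryqvxt
  rot[13] = vu$uzuvzuryqvxty
  rot[14] = u$uzuvzuryqvxtyv
  rot[15] = $uzuvzuryqvxtyvu
Sorted (with $ < everything):
  sorted[0] = $uzuvzuryqvxtyvu
  sorted[1] = qvxtyvu$uzuvzury
  sorted[2] = ryqvxtyvu$uzuvzu
  sorted[3] = tyvu$uzuvzuryqvx
  sorted[4] = u$uzuvzuryqvxtyv
  sorted[5] = uryqvxtyvu$uzuvz
  sorted[6] = uvzuryqvxtyvu$uz
  sorted[7] = uzuvzuryqvxtyvu$
  sorted[8] = vu$uzuvzuryqvxty
  sorted[9] = vxtyvu$uzuvzuryq
  sorted[10] = vzuryqvxtyvu$uzu
  sorted[11] = xtyvu$uzuvzuryqv
  sorted[12] = yqvxtyvu$uzuvzur
  sorted[13] = yvu$uzuvzuryqvxt
  sorted[14] = zuryqvxtyvu$uzuv
  sorted[15] = zuvzuryqvxtyvu$u
sorted[12] = yqvxtyvu$uzuvzur

Answer: yqvxtyvu$uzuvzur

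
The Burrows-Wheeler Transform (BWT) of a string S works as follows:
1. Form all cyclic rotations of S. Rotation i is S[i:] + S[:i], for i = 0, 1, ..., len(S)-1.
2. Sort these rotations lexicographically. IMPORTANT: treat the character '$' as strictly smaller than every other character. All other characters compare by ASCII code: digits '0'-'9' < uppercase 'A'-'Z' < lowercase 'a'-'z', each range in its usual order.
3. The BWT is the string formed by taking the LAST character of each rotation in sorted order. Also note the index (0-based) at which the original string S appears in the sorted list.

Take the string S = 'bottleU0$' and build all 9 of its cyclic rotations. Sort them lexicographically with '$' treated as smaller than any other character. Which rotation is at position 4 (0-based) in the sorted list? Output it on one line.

Answer: eU0$bottl

Derivation:
All 9 rotations (rotation i = S[i:]+S[:i]):
  rot[0] = bottleU0$
  rot[1] = ottleU0$b
  rot[2] = ttleU0$bo
  rot[3] = tleU0$bot
  rot[4] = leU0$bott
  rot[5] = eU0$bottl
  rot[6] = U0$bottle
  rot[7] = 0$bottleU
  rot[8] = $bottleU0
Sorted (with $ < everything):
  sorted[0] = $bottleU0
  sorted[1] = 0$bottleU
  sorted[2] = U0$bottle
  sorted[3] = bottleU0$
  sorted[4] = eU0$bottl
  sorted[5] = leU0$bott
  sorted[6] = ottleU0$b
  sorted[7] = tleU0$bot
  sorted[8] = ttleU0$bo
sorted[4] = eU0$bottl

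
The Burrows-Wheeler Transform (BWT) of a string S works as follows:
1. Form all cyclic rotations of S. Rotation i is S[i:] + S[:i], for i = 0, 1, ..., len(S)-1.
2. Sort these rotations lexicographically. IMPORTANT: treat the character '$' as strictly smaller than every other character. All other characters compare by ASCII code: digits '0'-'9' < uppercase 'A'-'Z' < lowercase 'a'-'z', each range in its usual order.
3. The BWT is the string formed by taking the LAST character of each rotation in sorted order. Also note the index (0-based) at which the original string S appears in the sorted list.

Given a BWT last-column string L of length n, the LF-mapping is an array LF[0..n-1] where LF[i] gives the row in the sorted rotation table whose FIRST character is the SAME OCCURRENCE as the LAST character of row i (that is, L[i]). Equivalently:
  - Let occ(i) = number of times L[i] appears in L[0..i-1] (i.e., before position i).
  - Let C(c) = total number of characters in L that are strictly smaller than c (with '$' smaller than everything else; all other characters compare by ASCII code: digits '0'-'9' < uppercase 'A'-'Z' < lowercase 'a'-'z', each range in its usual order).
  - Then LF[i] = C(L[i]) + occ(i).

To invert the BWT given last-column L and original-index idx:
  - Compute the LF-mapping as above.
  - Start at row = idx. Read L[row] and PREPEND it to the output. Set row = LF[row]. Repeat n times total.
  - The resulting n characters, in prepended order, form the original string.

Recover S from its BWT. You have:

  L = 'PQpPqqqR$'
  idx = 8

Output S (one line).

Answer: qqRqpPQP$

Derivation:
LF mapping: 1 3 5 2 6 7 8 4 0
Walk LF starting at row 8, prepending L[row]:
  step 1: row=8, L[8]='$', prepend. Next row=LF[8]=0
  step 2: row=0, L[0]='P', prepend. Next row=LF[0]=1
  step 3: row=1, L[1]='Q', prepend. Next row=LF[1]=3
  step 4: row=3, L[3]='P', prepend. Next row=LF[3]=2
  step 5: row=2, L[2]='p', prepend. Next row=LF[2]=5
  step 6: row=5, L[5]='q', prepend. Next row=LF[5]=7
  step 7: row=7, L[7]='R', prepend. Next row=LF[7]=4
  step 8: row=4, L[4]='q', prepend. Next row=LF[4]=6
  step 9: row=6, L[6]='q', prepend. Next row=LF[6]=8
Reversed output: qqRqpPQP$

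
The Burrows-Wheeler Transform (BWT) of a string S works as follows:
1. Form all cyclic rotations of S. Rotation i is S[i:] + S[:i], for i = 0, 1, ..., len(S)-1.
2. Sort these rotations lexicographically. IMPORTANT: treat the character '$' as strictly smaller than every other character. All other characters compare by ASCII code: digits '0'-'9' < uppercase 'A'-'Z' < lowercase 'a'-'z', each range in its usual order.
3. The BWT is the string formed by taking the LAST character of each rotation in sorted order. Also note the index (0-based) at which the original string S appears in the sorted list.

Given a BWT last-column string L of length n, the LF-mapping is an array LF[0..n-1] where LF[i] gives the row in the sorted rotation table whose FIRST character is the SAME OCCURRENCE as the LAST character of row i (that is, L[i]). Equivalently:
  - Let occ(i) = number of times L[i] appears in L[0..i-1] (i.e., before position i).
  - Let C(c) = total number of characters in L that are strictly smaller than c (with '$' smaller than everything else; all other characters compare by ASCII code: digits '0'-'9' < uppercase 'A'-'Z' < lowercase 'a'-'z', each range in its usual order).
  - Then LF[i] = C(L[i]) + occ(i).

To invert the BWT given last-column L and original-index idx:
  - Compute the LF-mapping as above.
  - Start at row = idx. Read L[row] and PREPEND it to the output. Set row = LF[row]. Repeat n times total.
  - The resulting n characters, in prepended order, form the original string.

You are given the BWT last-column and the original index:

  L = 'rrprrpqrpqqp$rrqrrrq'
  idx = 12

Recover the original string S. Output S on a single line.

Answer: rpqrrprppqqqrrrrrqr$

Derivation:
LF mapping: 10 11 1 12 13 2 5 14 3 6 7 4 0 15 16 8 17 18 19 9
Walk LF starting at row 12, prepending L[row]:
  step 1: row=12, L[12]='$', prepend. Next row=LF[12]=0
  step 2: row=0, L[0]='r', prepend. Next row=LF[0]=10
  step 3: row=10, L[10]='q', prepend. Next row=LF[10]=7
  step 4: row=7, L[7]='r', prepend. Next row=LF[7]=14
  step 5: row=14, L[14]='r', prepend. Next row=LF[14]=16
  step 6: row=16, L[16]='r', prepend. Next row=LF[16]=17
  step 7: row=17, L[17]='r', prepend. Next row=LF[17]=18
  step 8: row=18, L[18]='r', prepend. Next row=LF[18]=19
  step 9: row=19, L[19]='q', prepend. Next row=LF[19]=9
  step 10: row=9, L[9]='q', prepend. Next row=LF[9]=6
  step 11: row=6, L[6]='q', prepend. Next row=LF[6]=5
  step 12: row=5, L[5]='p', prepend. Next row=LF[5]=2
  step 13: row=2, L[2]='p', prepend. Next row=LF[2]=1
  step 14: row=1, L[1]='r', prepend. Next row=LF[1]=11
  step 15: row=11, L[11]='p', prepend. Next row=LF[11]=4
  step 16: row=4, L[4]='r', prepend. Next row=LF[4]=13
  step 17: row=13, L[13]='r', prepend. Next row=LF[13]=15
  step 18: row=15, L[15]='q', prepend. Next row=LF[15]=8
  step 19: row=8, L[8]='p', prepend. Next row=LF[8]=3
  step 20: row=3, L[3]='r', prepend. Next row=LF[3]=12
Reversed output: rpqrrprppqqqrrrrrqr$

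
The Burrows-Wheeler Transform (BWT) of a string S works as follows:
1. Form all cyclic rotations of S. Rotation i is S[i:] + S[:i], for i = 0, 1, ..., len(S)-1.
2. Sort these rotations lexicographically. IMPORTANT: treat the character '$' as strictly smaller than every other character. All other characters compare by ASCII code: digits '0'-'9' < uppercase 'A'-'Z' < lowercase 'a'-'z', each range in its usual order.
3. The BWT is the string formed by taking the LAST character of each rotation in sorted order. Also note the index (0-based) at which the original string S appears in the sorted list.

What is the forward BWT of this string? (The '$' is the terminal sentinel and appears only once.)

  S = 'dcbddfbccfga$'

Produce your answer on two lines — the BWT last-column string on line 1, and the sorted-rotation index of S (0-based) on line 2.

All 13 rotations (rotation i = S[i:]+S[:i]):
  rot[0] = dcbddfbccfga$
  rot[1] = cbddfbccfga$d
  rot[2] = bddfbccfga$dc
  rot[3] = ddfbccfga$dcb
  rot[4] = dfbccfga$dcbd
  rot[5] = fbccfga$dcbdd
  rot[6] = bccfga$dcbddf
  rot[7] = ccfga$dcbddfb
  rot[8] = cfga$dcbddfbc
  rot[9] = fga$dcbddfbcc
  rot[10] = ga$dcbddfbccf
  rot[11] = a$dcbddfbccfg
  rot[12] = $dcbddfbccfga
Sorted (with $ < everything):
  sorted[0] = $dcbddfbccfga  (last char: 'a')
  sorted[1] = a$dcbddfbccfg  (last char: 'g')
  sorted[2] = bccfga$dcbddf  (last char: 'f')
  sorted[3] = bddfbccfga$dc  (last char: 'c')
  sorted[4] = cbddfbccfga$d  (last char: 'd')
  sorted[5] = ccfga$dcbddfb  (last char: 'b')
  sorted[6] = cfga$dcbddfbc  (last char: 'c')
  sorted[7] = dcbddfbccfga$  (last char: '$')
  sorted[8] = ddfbccfga$dcb  (last char: 'b')
  sorted[9] = dfbccfga$dcbd  (last char: 'd')
  sorted[10] = fbccfga$dcbdd  (last char: 'd')
  sorted[11] = fga$dcbddfbcc  (last char: 'c')
  sorted[12] = ga$dcbddfbccf  (last char: 'f')
Last column: agfcdbc$bddcf
Original string S is at sorted index 7

Answer: agfcdbc$bddcf
7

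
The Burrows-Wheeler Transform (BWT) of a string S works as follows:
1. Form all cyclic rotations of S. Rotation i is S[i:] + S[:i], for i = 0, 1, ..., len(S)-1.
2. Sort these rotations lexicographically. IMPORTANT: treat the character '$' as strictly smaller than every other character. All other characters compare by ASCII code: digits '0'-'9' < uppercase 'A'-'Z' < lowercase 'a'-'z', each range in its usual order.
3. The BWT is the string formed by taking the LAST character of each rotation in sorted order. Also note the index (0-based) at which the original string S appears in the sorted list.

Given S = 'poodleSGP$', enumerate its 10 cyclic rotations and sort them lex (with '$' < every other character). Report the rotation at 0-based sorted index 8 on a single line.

All 10 rotations (rotation i = S[i:]+S[:i]):
  rot[0] = poodleSGP$
  rot[1] = oodleSGP$p
  rot[2] = odleSGP$po
  rot[3] = dleSGP$poo
  rot[4] = leSGP$pood
  rot[5] = eSGP$poodl
  rot[6] = SGP$poodle
  rot[7] = GP$poodleS
  rot[8] = P$poodleSG
  rot[9] = $poodleSGP
Sorted (with $ < everything):
  sorted[0] = $poodleSGP
  sorted[1] = GP$poodleS
  sorted[2] = P$poodleSG
  sorted[3] = SGP$poodle
  sorted[4] = dleSGP$poo
  sorted[5] = eSGP$poodl
  sorted[6] = leSGP$pood
  sorted[7] = odleSGP$po
  sorted[8] = oodleSGP$p
  sorted[9] = poodleSGP$
sorted[8] = oodleSGP$p

Answer: oodleSGP$p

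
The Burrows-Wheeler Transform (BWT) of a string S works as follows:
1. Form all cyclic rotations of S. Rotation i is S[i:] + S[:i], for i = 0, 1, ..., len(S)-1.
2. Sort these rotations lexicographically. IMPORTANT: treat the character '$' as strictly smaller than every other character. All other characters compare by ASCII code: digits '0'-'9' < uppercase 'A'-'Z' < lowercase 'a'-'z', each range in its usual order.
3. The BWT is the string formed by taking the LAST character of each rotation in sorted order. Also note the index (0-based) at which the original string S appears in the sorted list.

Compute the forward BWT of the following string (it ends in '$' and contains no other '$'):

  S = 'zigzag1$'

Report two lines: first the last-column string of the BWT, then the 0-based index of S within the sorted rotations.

All 8 rotations (rotation i = S[i:]+S[:i]):
  rot[0] = zigzag1$
  rot[1] = igzag1$z
  rot[2] = gzag1$zi
  rot[3] = zag1$zig
  rot[4] = ag1$zigz
  rot[5] = g1$zigza
  rot[6] = 1$zigzag
  rot[7] = $zigzag1
Sorted (with $ < everything):
  sorted[0] = $zigzag1  (last char: '1')
  sorted[1] = 1$zigzag  (last char: 'g')
  sorted[2] = ag1$zigz  (last char: 'z')
  sorted[3] = g1$zigza  (last char: 'a')
  sorted[4] = gzag1$zi  (last char: 'i')
  sorted[5] = igzag1$z  (last char: 'z')
  sorted[6] = zag1$zig  (last char: 'g')
  sorted[7] = zigzag1$  (last char: '$')
Last column: 1gzaizg$
Original string S is at sorted index 7

Answer: 1gzaizg$
7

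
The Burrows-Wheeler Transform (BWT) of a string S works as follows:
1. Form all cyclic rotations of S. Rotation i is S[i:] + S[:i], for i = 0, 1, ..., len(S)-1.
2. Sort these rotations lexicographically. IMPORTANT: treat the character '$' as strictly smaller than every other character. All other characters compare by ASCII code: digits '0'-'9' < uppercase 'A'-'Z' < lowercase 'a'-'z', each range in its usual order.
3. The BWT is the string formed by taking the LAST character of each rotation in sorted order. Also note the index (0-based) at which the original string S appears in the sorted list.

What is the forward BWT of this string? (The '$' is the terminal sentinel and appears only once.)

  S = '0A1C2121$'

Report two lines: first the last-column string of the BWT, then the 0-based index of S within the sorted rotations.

All 9 rotations (rotation i = S[i:]+S[:i]):
  rot[0] = 0A1C2121$
  rot[1] = A1C2121$0
  rot[2] = 1C2121$0A
  rot[3] = C2121$0A1
  rot[4] = 2121$0A1C
  rot[5] = 121$0A1C2
  rot[6] = 21$0A1C21
  rot[7] = 1$0A1C212
  rot[8] = $0A1C2121
Sorted (with $ < everything):
  sorted[0] = $0A1C2121  (last char: '1')
  sorted[1] = 0A1C2121$  (last char: '$')
  sorted[2] = 1$0A1C212  (last char: '2')
  sorted[3] = 121$0A1C2  (last char: '2')
  sorted[4] = 1C2121$0A  (last char: 'A')
  sorted[5] = 21$0A1C21  (last char: '1')
  sorted[6] = 2121$0A1C  (last char: 'C')
  sorted[7] = A1C2121$0  (last char: '0')
  sorted[8] = C2121$0A1  (last char: '1')
Last column: 1$22A1C01
Original string S is at sorted index 1

Answer: 1$22A1C01
1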